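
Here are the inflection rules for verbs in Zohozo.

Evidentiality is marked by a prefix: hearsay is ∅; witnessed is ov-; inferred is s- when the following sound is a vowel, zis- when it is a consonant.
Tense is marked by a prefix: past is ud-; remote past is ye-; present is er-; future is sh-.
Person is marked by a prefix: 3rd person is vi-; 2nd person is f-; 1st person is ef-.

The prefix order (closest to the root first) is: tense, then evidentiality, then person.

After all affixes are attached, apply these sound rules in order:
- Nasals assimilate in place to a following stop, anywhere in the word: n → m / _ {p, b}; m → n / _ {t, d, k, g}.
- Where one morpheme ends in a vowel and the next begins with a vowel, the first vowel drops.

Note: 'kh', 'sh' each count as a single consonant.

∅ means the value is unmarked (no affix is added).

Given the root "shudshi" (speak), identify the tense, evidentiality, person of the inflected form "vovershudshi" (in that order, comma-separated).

Segment: vi-ov-er-shudshi.
tense: er- → present.
evidentiality: ov- → witnessed.
person: vi- → 3rd person.

present, witnessed, 3rd person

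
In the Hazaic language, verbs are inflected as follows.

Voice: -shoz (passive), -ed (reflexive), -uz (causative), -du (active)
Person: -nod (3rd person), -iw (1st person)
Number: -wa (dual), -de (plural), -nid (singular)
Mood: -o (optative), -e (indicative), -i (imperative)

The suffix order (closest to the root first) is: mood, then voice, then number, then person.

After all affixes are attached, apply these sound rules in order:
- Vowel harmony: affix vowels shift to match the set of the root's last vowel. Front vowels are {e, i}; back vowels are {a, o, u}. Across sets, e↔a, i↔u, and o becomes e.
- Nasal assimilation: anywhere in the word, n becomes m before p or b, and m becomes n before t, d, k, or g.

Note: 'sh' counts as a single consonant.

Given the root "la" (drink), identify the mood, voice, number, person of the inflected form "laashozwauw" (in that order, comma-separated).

Segment: la-e-shoz-wa-iw.
mood: -e → indicative.
voice: -shoz → passive.
number: -wa → dual.
person: -iw → 1st person.

indicative, passive, dual, 1st person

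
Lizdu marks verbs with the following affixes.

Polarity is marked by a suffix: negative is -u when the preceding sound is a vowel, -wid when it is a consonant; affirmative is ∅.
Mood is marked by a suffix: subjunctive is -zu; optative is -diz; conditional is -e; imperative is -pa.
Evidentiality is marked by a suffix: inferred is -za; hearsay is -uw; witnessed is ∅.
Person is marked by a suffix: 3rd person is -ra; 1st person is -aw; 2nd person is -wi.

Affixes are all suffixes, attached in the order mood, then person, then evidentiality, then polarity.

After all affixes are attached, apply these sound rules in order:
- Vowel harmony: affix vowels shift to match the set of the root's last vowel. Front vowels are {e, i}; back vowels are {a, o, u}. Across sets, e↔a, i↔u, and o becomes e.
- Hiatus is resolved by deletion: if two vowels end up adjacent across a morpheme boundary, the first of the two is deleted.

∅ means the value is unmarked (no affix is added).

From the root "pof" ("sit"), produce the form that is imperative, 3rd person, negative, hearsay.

Attach mood imperative -pa → pofpa.
Attach person 3rd person -ra → pofpara.
Attach evidentiality hearsay -uw → pofparauw.
Attach polarity negative -wid (after consonant 'w') → pofparauwwid.
Apply vowel harmony: pofparauwwid → pofparauwwud.
Apply vowel deletion: pofparauwwud → pofparuwwud.

pofparuwwud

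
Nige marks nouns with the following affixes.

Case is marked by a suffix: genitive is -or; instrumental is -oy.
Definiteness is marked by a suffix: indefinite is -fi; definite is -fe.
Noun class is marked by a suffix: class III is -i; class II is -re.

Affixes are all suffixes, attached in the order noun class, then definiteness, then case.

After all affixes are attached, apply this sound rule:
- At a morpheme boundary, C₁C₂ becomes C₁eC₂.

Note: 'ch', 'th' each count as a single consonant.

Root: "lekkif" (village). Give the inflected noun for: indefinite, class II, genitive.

Attach noun class class II -re → lekkifre.
Attach definiteness indefinite -fi → lekkifrefi.
Attach case genitive -or → lekkifrefior.
Apply epenthesis: lekkifrefior → lekkiferefior.

lekkiferefior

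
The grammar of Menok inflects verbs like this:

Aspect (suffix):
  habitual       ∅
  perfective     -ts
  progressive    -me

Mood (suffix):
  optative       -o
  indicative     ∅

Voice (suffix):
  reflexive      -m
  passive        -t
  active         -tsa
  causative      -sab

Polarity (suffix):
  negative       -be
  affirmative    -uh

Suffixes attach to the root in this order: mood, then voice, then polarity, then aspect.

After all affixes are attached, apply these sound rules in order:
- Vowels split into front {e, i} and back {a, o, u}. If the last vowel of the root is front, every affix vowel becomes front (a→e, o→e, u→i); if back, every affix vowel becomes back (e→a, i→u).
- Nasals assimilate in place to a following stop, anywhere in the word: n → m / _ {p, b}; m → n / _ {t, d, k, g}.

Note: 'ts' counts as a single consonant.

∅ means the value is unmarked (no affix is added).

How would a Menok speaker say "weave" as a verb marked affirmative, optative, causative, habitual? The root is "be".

beesebih

Attach mood optative -o → beo.
Attach voice causative -sab → beosab.
Attach polarity affirmative -uh → beosabuh.
aspect = habitual: zero marking, form stays beosabuh.
Apply vowel harmony: beosabuh → beesebih.
Nasal assimilation: no change.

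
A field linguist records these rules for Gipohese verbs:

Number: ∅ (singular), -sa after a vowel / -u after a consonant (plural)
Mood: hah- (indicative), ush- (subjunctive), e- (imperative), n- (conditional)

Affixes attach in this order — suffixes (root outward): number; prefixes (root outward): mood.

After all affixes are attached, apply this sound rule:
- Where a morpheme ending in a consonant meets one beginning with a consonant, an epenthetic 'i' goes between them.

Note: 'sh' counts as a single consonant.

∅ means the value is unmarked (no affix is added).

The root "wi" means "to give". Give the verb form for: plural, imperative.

Attach mood imperative e- → ewi.
Attach number plural -sa (after vowel 'i') → ewisa.
Epenthesis: no change.

ewisa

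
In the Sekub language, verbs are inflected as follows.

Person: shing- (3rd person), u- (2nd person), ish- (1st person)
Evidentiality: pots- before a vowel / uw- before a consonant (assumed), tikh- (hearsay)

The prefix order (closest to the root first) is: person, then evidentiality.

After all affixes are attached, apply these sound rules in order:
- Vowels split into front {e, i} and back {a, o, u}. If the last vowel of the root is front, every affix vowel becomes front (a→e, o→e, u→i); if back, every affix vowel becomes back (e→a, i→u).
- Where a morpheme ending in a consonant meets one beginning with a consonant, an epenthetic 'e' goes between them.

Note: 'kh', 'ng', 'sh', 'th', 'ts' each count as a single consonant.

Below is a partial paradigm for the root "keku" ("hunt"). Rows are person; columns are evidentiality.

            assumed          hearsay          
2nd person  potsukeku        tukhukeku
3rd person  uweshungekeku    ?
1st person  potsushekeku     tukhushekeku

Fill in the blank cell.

Attach person 3rd person shing- → shingkeku.
Attach evidentiality hearsay tikh- → tikhshingkeku.
Apply vowel harmony: tikhshingkeku → tukhshungkeku.
Apply epenthesis: tukhshungkeku → tukheshungekeku.

tukheshungekeku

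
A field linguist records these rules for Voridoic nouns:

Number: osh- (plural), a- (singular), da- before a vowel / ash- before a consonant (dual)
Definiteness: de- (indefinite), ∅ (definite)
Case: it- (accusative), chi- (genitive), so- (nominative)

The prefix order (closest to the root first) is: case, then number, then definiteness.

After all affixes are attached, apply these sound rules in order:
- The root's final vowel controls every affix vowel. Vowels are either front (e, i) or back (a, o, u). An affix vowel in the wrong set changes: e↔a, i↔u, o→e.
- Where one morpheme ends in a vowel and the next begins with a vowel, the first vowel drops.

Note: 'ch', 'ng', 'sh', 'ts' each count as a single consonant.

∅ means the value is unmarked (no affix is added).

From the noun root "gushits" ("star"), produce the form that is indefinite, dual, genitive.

deshchigushits

Attach case genitive chi- → chigushits.
Attach number dual ash- (before consonant 'ch') → ashchigushits.
Attach definiteness indefinite de- → deashchigushits.
Apply vowel harmony: deashchigushits → deeshchigushits.
Apply vowel deletion: deeshchigushits → deshchigushits.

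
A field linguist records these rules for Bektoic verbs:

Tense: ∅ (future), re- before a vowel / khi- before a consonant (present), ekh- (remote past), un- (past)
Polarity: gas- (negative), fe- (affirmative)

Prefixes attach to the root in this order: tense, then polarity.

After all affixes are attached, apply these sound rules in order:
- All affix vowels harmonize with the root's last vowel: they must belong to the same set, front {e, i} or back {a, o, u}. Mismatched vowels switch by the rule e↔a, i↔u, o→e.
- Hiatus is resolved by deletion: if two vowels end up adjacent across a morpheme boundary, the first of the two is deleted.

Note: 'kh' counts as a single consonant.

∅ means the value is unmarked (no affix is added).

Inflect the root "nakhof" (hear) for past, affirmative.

funnakhof

Attach tense past un- → unnakhof.
Attach polarity affirmative fe- → feunnakhof.
Apply vowel harmony: feunnakhof → faunnakhof.
Apply vowel deletion: faunnakhof → funnakhof.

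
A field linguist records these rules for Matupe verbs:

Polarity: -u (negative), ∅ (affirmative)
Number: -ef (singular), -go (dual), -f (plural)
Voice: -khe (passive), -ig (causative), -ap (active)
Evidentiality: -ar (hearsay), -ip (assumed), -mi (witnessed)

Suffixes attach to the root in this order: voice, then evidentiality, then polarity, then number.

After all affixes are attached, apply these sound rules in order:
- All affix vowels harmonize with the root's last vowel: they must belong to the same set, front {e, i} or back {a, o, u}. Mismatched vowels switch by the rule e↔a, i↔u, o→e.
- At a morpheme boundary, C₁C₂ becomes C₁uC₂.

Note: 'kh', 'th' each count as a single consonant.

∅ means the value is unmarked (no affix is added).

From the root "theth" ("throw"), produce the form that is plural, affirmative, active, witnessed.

Attach voice active -ap → thethap.
Attach evidentiality witnessed -mi → thethapmi.
polarity = affirmative: zero marking, form stays thethapmi.
Attach number plural -f → thethapmif.
Apply vowel harmony: thethapmif → thethepmif.
Apply epenthesis: thethepmif → thethepumif.

thethepumif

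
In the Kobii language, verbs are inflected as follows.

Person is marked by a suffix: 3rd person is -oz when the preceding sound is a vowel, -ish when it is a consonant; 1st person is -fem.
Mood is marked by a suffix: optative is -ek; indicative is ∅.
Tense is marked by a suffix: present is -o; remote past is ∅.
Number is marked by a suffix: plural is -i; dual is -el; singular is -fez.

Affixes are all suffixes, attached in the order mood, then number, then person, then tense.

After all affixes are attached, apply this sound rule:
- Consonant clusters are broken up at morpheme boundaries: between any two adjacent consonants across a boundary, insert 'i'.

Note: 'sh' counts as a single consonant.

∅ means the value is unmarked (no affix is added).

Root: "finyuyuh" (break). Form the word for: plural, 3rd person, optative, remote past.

finyuyuhekioz

Attach mood optative -ek → finyuyuhek.
Attach number plural -i → finyuyuheki.
Attach person 3rd person -oz (after vowel 'i') → finyuyuhekioz.
tense = remote past: zero marking, form stays finyuyuhekioz.
Epenthesis: no change.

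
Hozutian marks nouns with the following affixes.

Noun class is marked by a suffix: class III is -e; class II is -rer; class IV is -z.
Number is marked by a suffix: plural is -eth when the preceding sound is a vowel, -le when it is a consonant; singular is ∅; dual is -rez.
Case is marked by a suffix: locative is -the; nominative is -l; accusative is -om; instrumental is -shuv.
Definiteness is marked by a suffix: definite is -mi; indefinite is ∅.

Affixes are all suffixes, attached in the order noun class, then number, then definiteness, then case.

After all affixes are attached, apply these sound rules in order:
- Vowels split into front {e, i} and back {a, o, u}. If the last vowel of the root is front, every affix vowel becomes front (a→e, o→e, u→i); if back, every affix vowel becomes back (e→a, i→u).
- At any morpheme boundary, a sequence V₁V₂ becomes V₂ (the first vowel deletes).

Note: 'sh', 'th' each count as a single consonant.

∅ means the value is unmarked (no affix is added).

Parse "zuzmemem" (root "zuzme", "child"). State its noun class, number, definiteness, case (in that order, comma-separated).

Segment: zuzme-e-mi-om.
noun class: -e → class III.
number: ∅ → singular.
definiteness: -mi → definite.
case: -om → accusative.

class III, singular, definite, accusative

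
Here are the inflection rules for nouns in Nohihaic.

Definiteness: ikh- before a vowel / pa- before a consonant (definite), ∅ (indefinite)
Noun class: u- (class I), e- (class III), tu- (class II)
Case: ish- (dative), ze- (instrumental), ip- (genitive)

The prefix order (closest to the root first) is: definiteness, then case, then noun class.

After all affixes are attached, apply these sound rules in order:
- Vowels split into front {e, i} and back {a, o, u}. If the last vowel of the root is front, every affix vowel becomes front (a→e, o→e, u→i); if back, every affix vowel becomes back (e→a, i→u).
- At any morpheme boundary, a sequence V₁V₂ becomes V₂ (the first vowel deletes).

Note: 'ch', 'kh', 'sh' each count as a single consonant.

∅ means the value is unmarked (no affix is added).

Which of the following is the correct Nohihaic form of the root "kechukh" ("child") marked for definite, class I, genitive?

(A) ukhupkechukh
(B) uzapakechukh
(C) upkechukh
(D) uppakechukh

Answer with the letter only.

D

Attach definiteness definite pa- (before consonant 'k') → pakechukh.
Attach case genitive ip- → ippakechukh.
Attach noun class class I u- → uippakechukh.
Apply vowel harmony: uippakechukh → uuppakechukh.
Apply vowel deletion: uuppakechukh → uppakechukh.
So the correct form is uppakechukh, option (D).
(A) ukhupkechukh is wrong: it has the affixes in the wrong order.
(B) uzapakechukh is wrong: it uses instrumental instead of genitive for case.
(C) upkechukh is wrong: it uses indefinite instead of definite for definiteness.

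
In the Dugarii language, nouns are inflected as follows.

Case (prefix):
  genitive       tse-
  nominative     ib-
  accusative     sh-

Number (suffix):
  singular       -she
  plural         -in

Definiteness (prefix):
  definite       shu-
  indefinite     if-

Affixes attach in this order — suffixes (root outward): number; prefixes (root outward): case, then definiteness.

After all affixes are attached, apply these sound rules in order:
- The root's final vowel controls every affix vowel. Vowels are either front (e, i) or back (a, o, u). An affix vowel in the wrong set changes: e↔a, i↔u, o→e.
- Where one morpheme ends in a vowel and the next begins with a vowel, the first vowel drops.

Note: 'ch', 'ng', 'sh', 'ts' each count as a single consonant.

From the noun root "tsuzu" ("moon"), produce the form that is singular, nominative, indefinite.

Attach case nominative ib- → ibtsuzu.
Attach number singular -she → ibtsuzushe.
Attach definiteness indefinite if- → ifibtsuzushe.
Apply vowel harmony: ifibtsuzushe → ufubtsuzusha.
Vowel deletion: no change.

ufubtsuzusha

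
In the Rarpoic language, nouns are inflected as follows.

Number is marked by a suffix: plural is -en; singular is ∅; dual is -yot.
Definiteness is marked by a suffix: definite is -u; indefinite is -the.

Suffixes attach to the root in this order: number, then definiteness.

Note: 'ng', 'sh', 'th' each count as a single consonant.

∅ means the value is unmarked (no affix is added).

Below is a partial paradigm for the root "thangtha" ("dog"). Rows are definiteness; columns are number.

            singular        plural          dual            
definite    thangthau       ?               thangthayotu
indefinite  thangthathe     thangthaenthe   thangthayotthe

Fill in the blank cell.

Attach number plural -en → thangthaen.
Attach definiteness definite -u → thangthaenu.

thangthaenu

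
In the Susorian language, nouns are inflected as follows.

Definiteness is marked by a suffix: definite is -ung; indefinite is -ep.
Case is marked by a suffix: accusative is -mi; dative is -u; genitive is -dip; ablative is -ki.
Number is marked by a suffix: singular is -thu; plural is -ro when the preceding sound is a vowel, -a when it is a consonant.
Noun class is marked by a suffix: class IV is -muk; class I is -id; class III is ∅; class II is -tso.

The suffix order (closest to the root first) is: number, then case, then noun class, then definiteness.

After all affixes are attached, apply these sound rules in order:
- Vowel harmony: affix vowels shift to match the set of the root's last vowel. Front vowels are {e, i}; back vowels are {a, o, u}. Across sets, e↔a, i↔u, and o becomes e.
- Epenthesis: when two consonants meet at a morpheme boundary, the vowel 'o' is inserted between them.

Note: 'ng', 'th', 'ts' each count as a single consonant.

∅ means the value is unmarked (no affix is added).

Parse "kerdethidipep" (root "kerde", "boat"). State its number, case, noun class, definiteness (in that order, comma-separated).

singular, genitive, class III, indefinite

Segment: kerde-thu-dip-ep.
number: -thu → singular.
case: -dip → genitive.
noun class: ∅ → class III.
definiteness: -ep → indefinite.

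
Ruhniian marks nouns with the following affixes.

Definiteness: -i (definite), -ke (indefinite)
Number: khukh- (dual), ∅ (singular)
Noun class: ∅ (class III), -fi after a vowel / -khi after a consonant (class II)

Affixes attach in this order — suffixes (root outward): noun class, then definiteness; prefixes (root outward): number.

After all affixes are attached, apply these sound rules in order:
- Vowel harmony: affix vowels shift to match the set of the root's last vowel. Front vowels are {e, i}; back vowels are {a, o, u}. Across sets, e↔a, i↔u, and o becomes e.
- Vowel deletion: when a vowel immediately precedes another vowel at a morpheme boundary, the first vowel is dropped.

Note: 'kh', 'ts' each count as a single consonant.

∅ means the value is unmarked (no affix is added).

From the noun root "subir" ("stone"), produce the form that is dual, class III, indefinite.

khikhsubirke

Attach number dual khukh- → khukhsubir.
noun class = class III: zero marking, form stays khukhsubir.
Attach definiteness indefinite -ke → khukhsubirke.
Apply vowel harmony: khukhsubirke → khikhsubirke.
Vowel deletion: no change.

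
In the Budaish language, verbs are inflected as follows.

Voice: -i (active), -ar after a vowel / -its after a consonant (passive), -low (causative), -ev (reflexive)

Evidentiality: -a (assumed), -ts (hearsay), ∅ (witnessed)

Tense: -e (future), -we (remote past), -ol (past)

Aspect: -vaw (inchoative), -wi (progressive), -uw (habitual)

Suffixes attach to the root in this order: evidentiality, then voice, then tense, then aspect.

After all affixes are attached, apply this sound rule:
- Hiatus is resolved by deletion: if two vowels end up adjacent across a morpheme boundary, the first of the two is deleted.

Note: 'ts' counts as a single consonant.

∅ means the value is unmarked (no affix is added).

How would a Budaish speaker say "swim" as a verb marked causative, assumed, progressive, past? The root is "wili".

Attach evidentiality assumed -a → wilia.
Attach voice causative -low → wilialow.
Attach tense past -ol → wilialowol.
Attach aspect progressive -wi → wilialowolwi.
Apply vowel deletion: wilialowolwi → wilalowolwi.

wilalowolwi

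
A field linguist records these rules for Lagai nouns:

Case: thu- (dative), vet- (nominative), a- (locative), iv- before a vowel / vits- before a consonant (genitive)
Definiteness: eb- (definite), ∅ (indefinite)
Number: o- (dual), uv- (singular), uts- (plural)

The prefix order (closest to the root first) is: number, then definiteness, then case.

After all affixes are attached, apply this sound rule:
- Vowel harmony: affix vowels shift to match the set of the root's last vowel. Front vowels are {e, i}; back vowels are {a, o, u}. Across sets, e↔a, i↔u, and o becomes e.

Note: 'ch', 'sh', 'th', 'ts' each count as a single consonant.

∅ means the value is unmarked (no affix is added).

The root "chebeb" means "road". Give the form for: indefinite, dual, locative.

eechebeb

Attach number dual o- → ochebeb.
definiteness = indefinite: zero marking, form stays ochebeb.
Attach case locative a- → aochebeb.
Apply vowel harmony: aochebeb → eechebeb.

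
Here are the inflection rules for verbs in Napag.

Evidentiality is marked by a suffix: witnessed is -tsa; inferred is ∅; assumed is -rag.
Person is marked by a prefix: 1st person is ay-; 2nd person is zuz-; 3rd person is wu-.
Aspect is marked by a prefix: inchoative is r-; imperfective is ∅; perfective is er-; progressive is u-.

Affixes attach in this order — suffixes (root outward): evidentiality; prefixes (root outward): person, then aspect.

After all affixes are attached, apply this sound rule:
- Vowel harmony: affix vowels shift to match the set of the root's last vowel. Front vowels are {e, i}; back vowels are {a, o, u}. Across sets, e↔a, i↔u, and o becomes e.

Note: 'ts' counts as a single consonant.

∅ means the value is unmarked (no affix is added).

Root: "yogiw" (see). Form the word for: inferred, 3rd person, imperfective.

Attach person 3rd person wu- → wuyogiw.
aspect = imperfective: zero marking, form stays wuyogiw.
evidentiality = inferred: zero marking, form stays wuyogiw.
Apply vowel harmony: wuyogiw → wiyogiw.

wiyogiw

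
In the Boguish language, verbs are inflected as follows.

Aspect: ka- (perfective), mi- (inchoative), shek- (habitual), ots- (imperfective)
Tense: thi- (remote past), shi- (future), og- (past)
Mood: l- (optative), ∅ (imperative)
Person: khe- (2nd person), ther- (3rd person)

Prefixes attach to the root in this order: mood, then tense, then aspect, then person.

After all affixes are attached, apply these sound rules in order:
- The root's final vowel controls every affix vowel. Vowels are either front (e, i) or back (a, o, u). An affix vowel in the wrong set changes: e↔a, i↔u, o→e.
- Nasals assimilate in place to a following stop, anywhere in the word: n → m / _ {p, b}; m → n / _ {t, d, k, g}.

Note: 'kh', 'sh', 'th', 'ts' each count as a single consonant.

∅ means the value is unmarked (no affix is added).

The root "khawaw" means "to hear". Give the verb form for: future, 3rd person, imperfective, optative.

tharotsshulkhawaw

Attach mood optative l- → lkhawaw.
Attach tense future shi- → shilkhawaw.
Attach aspect imperfective ots- → otsshilkhawaw.
Attach person 3rd person ther- → therotsshilkhawaw.
Apply vowel harmony: therotsshilkhawaw → tharotsshulkhawaw.
Nasal assimilation: no change.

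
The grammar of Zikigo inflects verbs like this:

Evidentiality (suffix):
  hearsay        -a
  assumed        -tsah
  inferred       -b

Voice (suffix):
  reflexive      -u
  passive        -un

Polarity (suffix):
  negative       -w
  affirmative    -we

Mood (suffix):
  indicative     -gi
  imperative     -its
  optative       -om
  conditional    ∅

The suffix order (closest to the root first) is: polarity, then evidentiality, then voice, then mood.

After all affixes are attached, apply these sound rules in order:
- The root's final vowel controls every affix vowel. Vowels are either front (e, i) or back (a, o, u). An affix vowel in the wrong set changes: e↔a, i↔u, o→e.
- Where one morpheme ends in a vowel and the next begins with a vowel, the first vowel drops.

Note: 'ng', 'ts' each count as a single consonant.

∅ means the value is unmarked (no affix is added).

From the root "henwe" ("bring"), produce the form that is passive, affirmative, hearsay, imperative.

henwewinits

Attach polarity affirmative -we → henwewe.
Attach evidentiality hearsay -a → henwewea.
Attach voice passive -un → henweweaun.
Attach mood imperative -its → henweweaunits.
Apply vowel harmony: henweweaunits → henweweeinits.
Apply vowel deletion: henweweeinits → henwewinits.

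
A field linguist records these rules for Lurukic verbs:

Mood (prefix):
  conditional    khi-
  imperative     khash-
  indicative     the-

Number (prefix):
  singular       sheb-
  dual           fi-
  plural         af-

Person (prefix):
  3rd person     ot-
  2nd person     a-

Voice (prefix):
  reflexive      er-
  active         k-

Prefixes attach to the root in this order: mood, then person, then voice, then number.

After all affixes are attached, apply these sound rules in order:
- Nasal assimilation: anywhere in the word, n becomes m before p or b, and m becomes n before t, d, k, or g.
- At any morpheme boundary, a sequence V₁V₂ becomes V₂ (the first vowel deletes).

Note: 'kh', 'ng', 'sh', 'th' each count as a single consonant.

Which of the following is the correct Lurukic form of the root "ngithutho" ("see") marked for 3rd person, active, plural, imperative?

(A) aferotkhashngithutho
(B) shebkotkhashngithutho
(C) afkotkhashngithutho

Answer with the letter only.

C

Attach mood imperative khash- → khashngithutho.
Attach person 3rd person ot- → otkhashngithutho.
Attach voice active k- → kotkhashngithutho.
Attach number plural af- → afkotkhashngithutho.
Nasal assimilation: no change.
Vowel deletion: no change.
So the correct form is afkotkhashngithutho, option (C).
(B) shebkotkhashngithutho is wrong: it uses singular instead of plural for number.
(A) aferotkhashngithutho is wrong: it uses reflexive instead of active for voice.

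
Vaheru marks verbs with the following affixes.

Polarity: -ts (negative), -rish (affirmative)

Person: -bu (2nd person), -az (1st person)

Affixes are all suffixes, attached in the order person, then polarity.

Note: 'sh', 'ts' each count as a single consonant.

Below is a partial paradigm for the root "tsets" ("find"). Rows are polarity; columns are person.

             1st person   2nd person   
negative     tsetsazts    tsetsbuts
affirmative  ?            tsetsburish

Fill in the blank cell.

Attach person 1st person -az → tsetsaz.
Attach polarity affirmative -rish → tsetsazrish.

tsetsazrish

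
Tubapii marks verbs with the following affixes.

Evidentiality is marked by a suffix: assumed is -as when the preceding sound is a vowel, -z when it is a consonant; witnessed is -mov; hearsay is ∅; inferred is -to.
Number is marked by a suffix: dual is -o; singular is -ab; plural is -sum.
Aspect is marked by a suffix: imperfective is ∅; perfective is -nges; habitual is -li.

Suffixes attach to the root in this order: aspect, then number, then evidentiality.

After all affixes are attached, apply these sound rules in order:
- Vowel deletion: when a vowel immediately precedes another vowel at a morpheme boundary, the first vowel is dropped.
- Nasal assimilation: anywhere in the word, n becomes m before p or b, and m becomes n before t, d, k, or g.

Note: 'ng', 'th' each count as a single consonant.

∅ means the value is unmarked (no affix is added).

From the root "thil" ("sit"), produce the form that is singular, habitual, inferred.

thillabto

Attach aspect habitual -li → thilli.
Attach number singular -ab → thilliab.
Attach evidentiality inferred -to → thilliabto.
Apply vowel deletion: thilliabto → thillabto.
Nasal assimilation: no change.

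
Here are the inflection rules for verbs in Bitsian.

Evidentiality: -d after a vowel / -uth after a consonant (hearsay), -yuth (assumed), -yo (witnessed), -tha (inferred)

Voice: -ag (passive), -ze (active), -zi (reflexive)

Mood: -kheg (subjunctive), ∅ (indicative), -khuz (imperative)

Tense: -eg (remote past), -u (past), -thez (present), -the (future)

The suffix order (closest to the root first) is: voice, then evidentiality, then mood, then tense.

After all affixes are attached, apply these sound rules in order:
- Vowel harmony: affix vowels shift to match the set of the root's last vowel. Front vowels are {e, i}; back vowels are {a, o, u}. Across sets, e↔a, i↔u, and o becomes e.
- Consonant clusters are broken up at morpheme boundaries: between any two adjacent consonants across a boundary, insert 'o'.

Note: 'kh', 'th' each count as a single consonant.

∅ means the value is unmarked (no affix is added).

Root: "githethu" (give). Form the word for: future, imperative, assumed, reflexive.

Attach voice reflexive -zi → githethuzi.
Attach evidentiality assumed -yuth → githethuziyuth.
Attach mood imperative -khuz → githethuziyuthkhuz.
Attach tense future -the → githethuziyuthkhuzthe.
Apply vowel harmony: githethuziyuthkhuzthe → githethuzuyuthkhuztha.
Apply epenthesis: githethuzuyuthkhuztha → githethuzuyuthokhuzotha.

githethuzuyuthokhuzotha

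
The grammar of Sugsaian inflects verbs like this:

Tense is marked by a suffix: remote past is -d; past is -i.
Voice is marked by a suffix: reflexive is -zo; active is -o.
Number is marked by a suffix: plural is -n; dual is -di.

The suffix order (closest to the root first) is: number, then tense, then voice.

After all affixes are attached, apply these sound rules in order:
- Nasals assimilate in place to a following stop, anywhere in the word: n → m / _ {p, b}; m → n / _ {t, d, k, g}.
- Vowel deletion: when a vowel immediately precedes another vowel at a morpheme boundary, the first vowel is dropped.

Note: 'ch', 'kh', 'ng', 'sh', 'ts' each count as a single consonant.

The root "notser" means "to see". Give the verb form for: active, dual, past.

Attach number dual -di → notserdi.
Attach tense past -i → notserdii.
Attach voice active -o → notserdiio.
Nasal assimilation: no change.
Apply vowel deletion: notserdiio → notserdo.

notserdo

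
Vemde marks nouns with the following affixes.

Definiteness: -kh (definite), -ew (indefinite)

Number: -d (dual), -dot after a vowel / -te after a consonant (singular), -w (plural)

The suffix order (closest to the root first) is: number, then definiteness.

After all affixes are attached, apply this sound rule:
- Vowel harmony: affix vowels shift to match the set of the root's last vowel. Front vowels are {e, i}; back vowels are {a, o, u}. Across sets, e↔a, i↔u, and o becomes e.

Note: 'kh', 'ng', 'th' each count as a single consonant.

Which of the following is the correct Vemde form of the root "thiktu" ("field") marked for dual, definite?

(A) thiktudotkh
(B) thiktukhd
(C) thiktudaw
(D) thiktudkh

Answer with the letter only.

D

Attach number dual -d → thiktud.
Attach definiteness definite -kh → thiktudkh.
Vowel harmony: no change.
So the correct form is thiktudkh, option (D).
(C) thiktudaw is wrong: it uses indefinite instead of definite for definiteness.
(A) thiktudotkh is wrong: it uses singular instead of dual for number.
(B) thiktukhd is wrong: it has the affixes in the wrong order.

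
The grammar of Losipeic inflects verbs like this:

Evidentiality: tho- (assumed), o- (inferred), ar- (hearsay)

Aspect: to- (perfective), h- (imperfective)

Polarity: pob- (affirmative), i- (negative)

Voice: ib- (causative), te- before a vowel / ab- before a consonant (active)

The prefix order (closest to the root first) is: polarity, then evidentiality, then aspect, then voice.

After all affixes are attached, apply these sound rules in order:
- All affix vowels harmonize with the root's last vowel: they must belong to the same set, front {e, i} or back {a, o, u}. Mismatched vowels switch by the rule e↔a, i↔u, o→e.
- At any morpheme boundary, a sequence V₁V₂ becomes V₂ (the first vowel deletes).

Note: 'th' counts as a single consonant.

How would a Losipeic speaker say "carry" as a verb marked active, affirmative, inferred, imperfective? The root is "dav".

Attach polarity affirmative pob- → pobdav.
Attach evidentiality inferred o- → opobdav.
Attach aspect imperfective h- → hopobdav.
Attach voice active ab- (before consonant 'h') → abhopobdav.
Vowel harmony: no change.
Vowel deletion: no change.

abhopobdav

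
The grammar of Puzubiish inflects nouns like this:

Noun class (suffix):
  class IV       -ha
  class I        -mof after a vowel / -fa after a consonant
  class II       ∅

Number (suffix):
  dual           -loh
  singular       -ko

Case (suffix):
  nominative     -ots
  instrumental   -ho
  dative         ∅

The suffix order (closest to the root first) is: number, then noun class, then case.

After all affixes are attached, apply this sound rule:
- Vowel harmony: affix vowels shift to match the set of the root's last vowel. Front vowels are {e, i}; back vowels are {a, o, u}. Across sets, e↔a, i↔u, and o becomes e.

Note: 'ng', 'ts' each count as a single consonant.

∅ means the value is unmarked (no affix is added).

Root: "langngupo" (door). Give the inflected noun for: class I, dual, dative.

langngupolohfa

Attach number dual -loh → langngupoloh.
Attach noun class class I -fa (after consonant 'h') → langngupolohfa.
case = dative: zero marking, form stays langngupolohfa.
Vowel harmony: no change.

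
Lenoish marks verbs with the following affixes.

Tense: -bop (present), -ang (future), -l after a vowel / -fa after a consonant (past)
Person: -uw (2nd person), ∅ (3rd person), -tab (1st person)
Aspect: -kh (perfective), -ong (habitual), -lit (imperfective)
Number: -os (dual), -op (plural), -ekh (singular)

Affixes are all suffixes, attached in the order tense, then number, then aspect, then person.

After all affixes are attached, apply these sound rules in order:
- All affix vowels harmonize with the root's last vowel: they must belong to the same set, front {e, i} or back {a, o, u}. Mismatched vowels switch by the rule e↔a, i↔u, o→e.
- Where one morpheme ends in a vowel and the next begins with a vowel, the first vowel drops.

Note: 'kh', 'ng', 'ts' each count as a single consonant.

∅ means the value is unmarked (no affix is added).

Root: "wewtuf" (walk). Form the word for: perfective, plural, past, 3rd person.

wewtuffopkh

Attach tense past -fa (after consonant 'f') → wewtuffa.
Attach number plural -op → wewtuffaop.
Attach aspect perfective -kh → wewtuffaopkh.
person = 3rd person: zero marking, form stays wewtuffaopkh.
Vowel harmony: no change.
Apply vowel deletion: wewtuffaopkh → wewtuffopkh.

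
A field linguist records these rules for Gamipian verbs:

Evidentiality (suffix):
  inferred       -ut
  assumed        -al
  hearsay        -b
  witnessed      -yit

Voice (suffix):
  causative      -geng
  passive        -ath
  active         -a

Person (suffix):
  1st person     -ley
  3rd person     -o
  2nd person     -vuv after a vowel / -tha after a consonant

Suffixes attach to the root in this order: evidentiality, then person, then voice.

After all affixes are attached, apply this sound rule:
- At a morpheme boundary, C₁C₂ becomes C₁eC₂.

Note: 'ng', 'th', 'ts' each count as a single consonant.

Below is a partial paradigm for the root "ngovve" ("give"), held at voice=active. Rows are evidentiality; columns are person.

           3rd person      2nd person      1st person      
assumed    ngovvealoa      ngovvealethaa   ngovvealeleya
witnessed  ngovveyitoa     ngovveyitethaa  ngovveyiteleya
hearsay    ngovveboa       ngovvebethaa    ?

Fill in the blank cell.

Attach evidentiality hearsay -b → ngovveb.
Attach person 1st person -ley → ngovvebley.
Attach voice active -a → ngovvebleya.
Apply epenthesis: ngovvebleya → ngovvebeleya.

ngovvebeleya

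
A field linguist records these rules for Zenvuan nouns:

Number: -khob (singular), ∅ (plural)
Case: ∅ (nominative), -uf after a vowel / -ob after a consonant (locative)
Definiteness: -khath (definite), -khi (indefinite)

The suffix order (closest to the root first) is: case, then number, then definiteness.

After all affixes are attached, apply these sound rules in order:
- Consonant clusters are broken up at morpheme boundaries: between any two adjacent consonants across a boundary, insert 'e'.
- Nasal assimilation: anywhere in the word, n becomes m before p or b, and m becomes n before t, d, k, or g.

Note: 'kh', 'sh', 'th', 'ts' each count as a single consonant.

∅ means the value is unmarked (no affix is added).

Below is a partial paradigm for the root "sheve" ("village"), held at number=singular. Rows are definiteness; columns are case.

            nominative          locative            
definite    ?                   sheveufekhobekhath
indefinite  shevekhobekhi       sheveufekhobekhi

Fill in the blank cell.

case = nominative: zero marking, form stays sheve.
Attach number singular -khob → shevekhob.
Attach definiteness definite -khath → shevekhobkhath.
Apply epenthesis: shevekhobkhath → shevekhobekhath.
Nasal assimilation: no change.

shevekhobekhath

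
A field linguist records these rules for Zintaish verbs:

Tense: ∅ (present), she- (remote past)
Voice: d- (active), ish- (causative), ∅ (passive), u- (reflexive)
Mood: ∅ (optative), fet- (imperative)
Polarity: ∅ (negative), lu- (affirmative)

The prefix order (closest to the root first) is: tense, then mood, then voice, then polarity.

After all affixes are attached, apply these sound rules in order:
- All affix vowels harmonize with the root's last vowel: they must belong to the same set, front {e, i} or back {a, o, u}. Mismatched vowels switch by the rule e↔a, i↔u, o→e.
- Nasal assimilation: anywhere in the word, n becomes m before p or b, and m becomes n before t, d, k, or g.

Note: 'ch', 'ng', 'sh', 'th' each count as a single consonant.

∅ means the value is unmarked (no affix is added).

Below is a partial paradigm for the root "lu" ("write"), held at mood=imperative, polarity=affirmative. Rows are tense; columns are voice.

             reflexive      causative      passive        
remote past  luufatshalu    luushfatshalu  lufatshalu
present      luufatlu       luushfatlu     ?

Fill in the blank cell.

tense = present: zero marking, form stays lu.
Attach mood imperative fet- → fetlu.
voice = passive: zero marking, form stays fetlu.
Attach polarity affirmative lu- → lufetlu.
Apply vowel harmony: lufetlu → lufatlu.
Nasal assimilation: no change.

lufatlu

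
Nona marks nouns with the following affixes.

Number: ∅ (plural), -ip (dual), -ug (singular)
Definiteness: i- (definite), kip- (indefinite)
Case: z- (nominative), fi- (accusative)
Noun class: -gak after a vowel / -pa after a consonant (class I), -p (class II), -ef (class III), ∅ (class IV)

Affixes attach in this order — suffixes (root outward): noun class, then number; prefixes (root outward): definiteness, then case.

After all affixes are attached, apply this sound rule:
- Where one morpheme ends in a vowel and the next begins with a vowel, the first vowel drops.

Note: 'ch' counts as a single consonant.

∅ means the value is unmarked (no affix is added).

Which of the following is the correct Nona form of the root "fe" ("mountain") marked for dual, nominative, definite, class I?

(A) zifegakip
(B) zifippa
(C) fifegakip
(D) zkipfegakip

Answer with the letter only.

A

Attach noun class class I -gak (after vowel 'e') → fegak.
Attach number dual -ip → fegakip.
Attach definiteness definite i- → ifegakip.
Attach case nominative z- → zifegakip.
Vowel deletion: no change.
So the correct form is zifegakip, option (A).
(C) fifegakip is wrong: it uses accusative instead of nominative for case.
(D) zkipfegakip is wrong: it uses indefinite instead of definite for definiteness.
(B) zifippa is wrong: it has the affixes in the wrong order.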